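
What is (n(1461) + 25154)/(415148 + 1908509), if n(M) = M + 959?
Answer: 27574/2323657 ≈ 0.011867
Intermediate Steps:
n(M) = 959 + M
(n(1461) + 25154)/(415148 + 1908509) = ((959 + 1461) + 25154)/(415148 + 1908509) = (2420 + 25154)/2323657 = 27574*(1/2323657) = 27574/2323657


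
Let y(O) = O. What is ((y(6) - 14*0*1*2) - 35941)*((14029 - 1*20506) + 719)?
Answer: 206913730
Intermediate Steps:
((y(6) - 14*0*1*2) - 35941)*((14029 - 1*20506) + 719) = ((6 - 14*0*1*2) - 35941)*((14029 - 1*20506) + 719) = ((6 - 0*2) - 35941)*((14029 - 20506) + 719) = ((6 - 14*0) - 35941)*(-6477 + 719) = ((6 + 0) - 35941)*(-5758) = (6 - 35941)*(-5758) = -35935*(-5758) = 206913730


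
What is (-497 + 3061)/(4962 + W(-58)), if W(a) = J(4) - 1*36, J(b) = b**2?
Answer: 1282/2471 ≈ 0.51882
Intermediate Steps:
W(a) = -20 (W(a) = 4**2 - 1*36 = 16 - 36 = -20)
(-497 + 3061)/(4962 + W(-58)) = (-497 + 3061)/(4962 - 20) = 2564/4942 = 2564*(1/4942) = 1282/2471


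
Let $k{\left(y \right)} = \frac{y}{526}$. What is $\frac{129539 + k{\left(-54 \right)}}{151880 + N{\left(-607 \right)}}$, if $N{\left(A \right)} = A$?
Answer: $\frac{34068730}{39784799} \approx 0.85633$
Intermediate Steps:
$k{\left(y \right)} = \frac{y}{526}$ ($k{\left(y \right)} = y \frac{1}{526} = \frac{y}{526}$)
$\frac{129539 + k{\left(-54 \right)}}{151880 + N{\left(-607 \right)}} = \frac{129539 + \frac{1}{526} \left(-54\right)}{151880 - 607} = \frac{129539 - \frac{27}{263}}{151273} = \frac{34068730}{263} \cdot \frac{1}{151273} = \frac{34068730}{39784799}$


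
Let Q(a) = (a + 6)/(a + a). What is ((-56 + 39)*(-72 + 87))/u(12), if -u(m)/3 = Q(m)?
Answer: 340/3 ≈ 113.33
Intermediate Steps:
Q(a) = (6 + a)/(2*a) (Q(a) = (6 + a)/((2*a)) = (6 + a)*(1/(2*a)) = (6 + a)/(2*a))
u(m) = -3*(6 + m)/(2*m)
((-56 + 39)*(-72 + 87))/u(12) = ((-56 + 39)*(-72 + 87))/(-3/2 - 9/12) = (-17*15)/(-3/2 - 9*1/12) = -255/(-3/2 - ¾) = -255/(-9/4) = -255*(-4/9) = 340/3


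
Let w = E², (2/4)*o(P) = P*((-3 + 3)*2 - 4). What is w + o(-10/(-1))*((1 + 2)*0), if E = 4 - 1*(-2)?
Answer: 36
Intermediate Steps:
E = 6 (E = 4 + 2 = 6)
o(P) = -8*P (o(P) = 2*(P*((-3 + 3)*2 - 4)) = 2*(P*(0*2 - 4)) = 2*(P*(0 - 4)) = 2*(P*(-4)) = 2*(-4*P) = -8*P)
w = 36 (w = 6² = 36)
w + o(-10/(-1))*((1 + 2)*0) = 36 + (-(-80)/(-1))*((1 + 2)*0) = 36 + (-(-80)*(-1))*(3*0) = 36 - 8*10*0 = 36 - 80*0 = 36 + 0 = 36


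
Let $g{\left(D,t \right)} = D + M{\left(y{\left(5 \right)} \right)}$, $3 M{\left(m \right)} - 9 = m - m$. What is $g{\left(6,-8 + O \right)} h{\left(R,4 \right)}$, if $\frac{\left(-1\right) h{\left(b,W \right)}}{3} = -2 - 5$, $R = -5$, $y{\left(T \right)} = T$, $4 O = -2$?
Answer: $189$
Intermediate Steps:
$O = - \frac{1}{2}$ ($O = \frac{1}{4} \left(-2\right) = - \frac{1}{2} \approx -0.5$)
$M{\left(m \right)} = 3$ ($M{\left(m \right)} = 3 + \frac{m - m}{3} = 3 + \frac{1}{3} \cdot 0 = 3 + 0 = 3$)
$h{\left(b,W \right)} = 21$ ($h{\left(b,W \right)} = - 3 \left(-2 - 5\right) = \left(-3\right) \left(-7\right) = 21$)
$g{\left(D,t \right)} = 3 + D$ ($g{\left(D,t \right)} = D + 3 = 3 + D$)
$g{\left(6,-8 + O \right)} h{\left(R,4 \right)} = \left(3 + 6\right) 21 = 9 \cdot 21 = 189$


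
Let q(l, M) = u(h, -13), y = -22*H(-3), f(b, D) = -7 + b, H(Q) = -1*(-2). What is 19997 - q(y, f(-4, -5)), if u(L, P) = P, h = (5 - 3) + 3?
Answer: 20010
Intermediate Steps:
H(Q) = 2
h = 5 (h = 2 + 3 = 5)
y = -44 (y = -22*2 = -44)
q(l, M) = -13
19997 - q(y, f(-4, -5)) = 19997 - 1*(-13) = 19997 + 13 = 20010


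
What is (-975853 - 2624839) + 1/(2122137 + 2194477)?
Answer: -15542797496887/4316614 ≈ -3.6007e+6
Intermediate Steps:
(-975853 - 2624839) + 1/(2122137 + 2194477) = -3600692 + 1/4316614 = -15542797496887/4316614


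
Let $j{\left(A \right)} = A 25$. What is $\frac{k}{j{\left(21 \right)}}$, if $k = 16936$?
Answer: $\frac{16936}{525} \approx 32.259$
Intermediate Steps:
$j{\left(A \right)} = 25 A$
$\frac{k}{j{\left(21 \right)}} = \frac{16936}{25 \cdot 21} = \frac{16936}{525}$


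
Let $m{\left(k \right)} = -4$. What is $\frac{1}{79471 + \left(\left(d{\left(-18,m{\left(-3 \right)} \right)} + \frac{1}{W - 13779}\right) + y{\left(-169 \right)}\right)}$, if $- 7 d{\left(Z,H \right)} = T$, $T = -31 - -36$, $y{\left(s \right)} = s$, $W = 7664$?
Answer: $\frac{42805}{3394491528} \approx 1.261 \cdot 10^{-5}$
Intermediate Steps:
$T = 5$ ($T = -31 + 36 = 5$)
$d{\left(Z,H \right)} = - \frac{5}{7}$ ($d{\left(Z,H \right)} = \left(- \frac{1}{7}\right) 5 = - \frac{5}{7}$)
$\frac{1}{79471 + \left(\left(d{\left(-18,m{\left(-3 \right)} \right)} + \frac{1}{W - 13779}\right) + y{\left(-169 \right)}\right)} = \frac{1}{79471 - \left(\frac{1188}{7} - \frac{1}{7664 - 13779}\right)} = \frac{1}{79471 - \left(\frac{1188}{7} + \frac{1}{6115}\right)} = \frac{1}{79471 - \frac{7264627}{42805}} = \frac{1}{\frac{3394491528}{42805}} = \frac{42805}{3394491528}$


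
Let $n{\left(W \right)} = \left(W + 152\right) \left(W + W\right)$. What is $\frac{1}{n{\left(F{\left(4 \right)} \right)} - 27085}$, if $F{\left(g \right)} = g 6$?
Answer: $- \frac{1}{18637} \approx -5.3657 \cdot 10^{-5}$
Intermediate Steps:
$F{\left(g \right)} = 6 g$
$n{\left(W \right)} = 2 W \left(152 + W\right)$ ($n{\left(W \right)} = \left(152 + W\right) 2 W = 2 W \left(152 + W\right)$)
$\frac{1}{n{\left(F{\left(4 \right)} \right)} - 27085} = \frac{1}{2 \cdot 6 \cdot 4 \left(152 + 6 \cdot 4\right) - 27085} = \frac{1}{2 \cdot 24 \left(152 + 24\right) - 27085} = \frac{1}{2 \cdot 24 \cdot 176 - 27085} = \frac{1}{8448 - 27085} = \frac{1}{-18637} = - \frac{1}{18637}$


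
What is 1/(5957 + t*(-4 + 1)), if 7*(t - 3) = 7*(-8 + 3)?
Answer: 1/5963 ≈ 0.00016770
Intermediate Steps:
t = -2 (t = 3 + (7*(-8 + 3))/7 = 3 + (7*(-5))/7 = 3 + (1/7)*(-35) = 3 - 5 = -2)
1/(5957 + t*(-4 + 1)) = 1/(5957 - 2*(-4 + 1)) = 1/(5957 - 2*(-3)) = 1/(5957 + 6) = 1/5963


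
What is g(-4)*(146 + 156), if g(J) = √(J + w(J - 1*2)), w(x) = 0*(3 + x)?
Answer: 604*I ≈ 604.0*I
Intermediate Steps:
w(x) = 0
g(J) = √J (g(J) = √(J + 0) = √J)
g(-4)*(146 + 156) = √(-4)*(146 + 156) = (2*I)*302 = 604*I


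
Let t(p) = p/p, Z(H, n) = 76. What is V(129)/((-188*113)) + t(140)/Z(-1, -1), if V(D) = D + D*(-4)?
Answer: 3166/100909 ≈ 0.031375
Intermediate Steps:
t(p) = 1
V(D) = -3*D (V(D) = D - 4*D = -3*D)
V(129)/((-188*113)) + t(140)/Z(-1, -1) = (-3*129)/((-188*113)) + 1/76 = -387/(-21244) + 1*(1/76) = -387*(-1/21244) + 1/76 = 387/21244 + 1/76 = 3166/100909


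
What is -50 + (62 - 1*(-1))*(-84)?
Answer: -5342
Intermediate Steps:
-50 + (62 - 1*(-1))*(-84) = -50 + (62 + 1)*(-84) = -50 + 63*(-84) = -50 - 5292 = -5342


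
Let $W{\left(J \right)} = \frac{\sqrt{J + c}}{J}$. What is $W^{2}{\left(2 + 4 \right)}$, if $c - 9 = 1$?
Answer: $\frac{4}{9} \approx 0.44444$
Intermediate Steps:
$c = 10$ ($c = 9 + 1 = 10$)
$W{\left(J \right)} = \frac{\sqrt{10 + J}}{J}$ ($W{\left(J \right)} = \frac{\sqrt{J + 10}}{J} = \frac{\sqrt{10 + J}}{J}$)
$W^{2}{\left(2 + 4 \right)} = \left(\frac{\sqrt{10 + \left(2 + 4\right)}}{2 + 4}\right)^{2} = \left(\frac{\sqrt{10 + 6}}{6}\right)^{2} = \left(\frac{\sqrt{16}}{6}\right)^{2} = \left(\frac{1}{6} \cdot 4\right)^{2} = \left(\frac{2}{3}\right)^{2} = \frac{4}{9}$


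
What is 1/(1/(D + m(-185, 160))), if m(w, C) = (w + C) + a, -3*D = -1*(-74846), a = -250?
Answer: -75671/3 ≈ -25224.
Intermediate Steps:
D = -74846/3 (D = -(-1)*(-74846)/3 = -⅓*74846 = -74846/3 ≈ -24949.)
m(w, C) = -250 + C + w (m(w, C) = (w + C) - 250 = (C + w) - 250 = -250 + C + w)
1/(1/(D + m(-185, 160))) = 1/(1/(-74846/3 + (-250 + 160 - 185))) = 1/(1/(-74846/3 - 275)) = 1/(1/(-75671/3)) = 1/(-3/75671) = -75671/3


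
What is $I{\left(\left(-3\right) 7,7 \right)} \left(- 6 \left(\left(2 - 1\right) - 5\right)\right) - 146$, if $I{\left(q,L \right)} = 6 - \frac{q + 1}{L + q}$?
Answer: $- \frac{254}{7} \approx -36.286$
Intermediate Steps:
$I{\left(q,L \right)} = 6 - \frac{1 + q}{L + q}$
$I{\left(\left(-3\right) 7,7 \right)} \left(- 6 \left(\left(2 - 1\right) - 5\right)\right) - 146 = \frac{-1 + 5 \left(\left(-3\right) 7\right) + 6 \cdot 7}{7 - 21} \left(- 6 \left(\left(2 - 1\right) - 5\right)\right) - 146 = \frac{-1 + 5 \left(-21\right) + 42}{7 - 21} \left(- 6 \left(\left(2 - 1\right) - 5\right)\right) - 146 = \frac{-1 - 105 + 42}{-14} \left(- 6 \left(1 - 5\right)\right) - 146 = \left(- \frac{1}{14}\right) \left(-64\right) \left(\left(-6\right) \left(-4\right)\right) - 146 = \frac{32}{7} \cdot 24 - 146 = \frac{768}{7} - 146 = - \frac{254}{7}$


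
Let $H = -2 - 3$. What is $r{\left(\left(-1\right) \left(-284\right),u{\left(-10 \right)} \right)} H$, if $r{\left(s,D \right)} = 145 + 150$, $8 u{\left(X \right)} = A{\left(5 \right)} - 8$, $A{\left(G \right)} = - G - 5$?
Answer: $-1475$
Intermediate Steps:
$A{\left(G \right)} = -5 - G$
$u{\left(X \right)} = - \frac{9}{4}$ ($u{\left(X \right)} = \frac{\left(-5 - 5\right) - 8}{8} = \frac{-10 - 8}{8} = \frac{1}{8} \left(-18\right) = - \frac{9}{4}$)
$r{\left(s,D \right)} = 295$
$H = -5$
$r{\left(\left(-1\right) \left(-284\right),u{\left(-10 \right)} \right)} H = 295 \left(-5\right) = -1475$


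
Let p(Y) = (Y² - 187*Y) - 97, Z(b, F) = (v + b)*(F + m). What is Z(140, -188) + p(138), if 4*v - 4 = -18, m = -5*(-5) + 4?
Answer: -57125/2 ≈ -28563.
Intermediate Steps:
m = 29 (m = 25 + 4 = 29)
v = -7/2 (v = 1 + (¼)*(-18) = 1 - 9/2 = -7/2 ≈ -3.5000)
Z(b, F) = (29 + F)*(-7/2 + b) (Z(b, F) = (-7/2 + b)*(F + 29) = (-7/2 + b)*(29 + F) = (29 + F)*(-7/2 + b))
p(Y) = -97 + Y² - 187*Y
Z(140, -188) + p(138) = (-203/2 + 29*140 - 7/2*(-188) - 188*140) + (-97 + 138² - 187*138) = (-203/2 + 4060 + 658 - 26320) + (-97 + 19044 - 25806) = -43407/2 - 6859 = -57125/2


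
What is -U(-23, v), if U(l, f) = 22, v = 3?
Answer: -22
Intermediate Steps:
-U(-23, v) = -1*22 = -22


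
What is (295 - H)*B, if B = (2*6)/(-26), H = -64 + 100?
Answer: -1554/13 ≈ -119.54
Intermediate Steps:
H = 36
B = -6/13 (B = 12*(-1/26) = -6/13 ≈ -0.46154)
(295 - H)*B = (295 - 1*36)*(-6/13) = (295 - 36)*(-6/13) = 259*(-6/13) = -1554/13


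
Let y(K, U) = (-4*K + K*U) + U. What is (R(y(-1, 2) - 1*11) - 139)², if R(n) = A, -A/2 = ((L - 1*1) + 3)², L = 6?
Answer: 71289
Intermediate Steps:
y(K, U) = U - 4*K + K*U
A = -128 (A = -2*((6 - 1*1) + 3)² = -2*((6 - 1) + 3)² = -2*(5 + 3)² = -2*8² = -2*64 = -128)
R(n) = -128
(R(y(-1, 2) - 1*11) - 139)² = (-128 - 139)² = (-267)² = 71289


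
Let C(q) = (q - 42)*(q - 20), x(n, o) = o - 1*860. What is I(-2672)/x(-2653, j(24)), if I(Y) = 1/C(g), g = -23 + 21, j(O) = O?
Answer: -1/809248 ≈ -1.2357e-6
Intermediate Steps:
x(n, o) = -860 + o (x(n, o) = o - 860 = -860 + o)
g = -2
C(q) = (-42 + q)*(-20 + q)
I(Y) = 1/968 (I(Y) = 1/(840 + (-2)² - 62*(-2)) = 1/(840 + 4 + 124) = 1/968)
I(-2672)/x(-2653, j(24)) = 1/(968*(-860 + 24)) = (1/968)/(-836) = (1/968)*(-1/836) = -1/809248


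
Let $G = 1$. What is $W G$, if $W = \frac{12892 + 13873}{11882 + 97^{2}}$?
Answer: $\frac{26765}{21291} \approx 1.2571$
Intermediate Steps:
$W = \frac{26765}{21291}$ ($W = \frac{26765}{11882 + 9409} = \frac{26765}{21291} \approx 1.2571$)
$W G = \frac{26765}{21291} \cdot 1 = \frac{26765}{21291}$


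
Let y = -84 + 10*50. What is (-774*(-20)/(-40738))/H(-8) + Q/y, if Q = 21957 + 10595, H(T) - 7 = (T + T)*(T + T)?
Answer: 1676724751/21428188 ≈ 78.249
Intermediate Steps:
H(T) = 7 + 4*T**2 (H(T) = 7 + (T + T)*(T + T) = 7 + (2*T)*(2*T) = 7 + 4*T**2)
y = 416 (y = -84 + 500 = 416)
Q = 32552
(-774*(-20)/(-40738))/H(-8) + Q/y = (-774*(-20)/(-40738))/(7 + 4*(-8)**2) + 32552/416 = (15480*(-1/40738))/(7 + 4*64) + 32552*(1/416) = -7740/(20369*(7 + 256)) + 313/4 = -7740/20369/263 + 313/4 = -7740/20369*1/263 + 313/4 = -7740/5357047 + 313/4 = 1676724751/21428188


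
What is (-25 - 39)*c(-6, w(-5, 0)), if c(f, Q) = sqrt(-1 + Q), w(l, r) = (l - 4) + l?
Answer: -64*I*sqrt(15) ≈ -247.87*I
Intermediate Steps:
w(l, r) = -4 + 2*l (w(l, r) = (-4 + l) + l = -4 + 2*l)
(-25 - 39)*c(-6, w(-5, 0)) = (-25 - 39)*sqrt(-1 + (-4 + 2*(-5))) = -64*sqrt(-1 + (-4 - 10)) = -64*sqrt(-1 - 14) = -64*I*sqrt(15)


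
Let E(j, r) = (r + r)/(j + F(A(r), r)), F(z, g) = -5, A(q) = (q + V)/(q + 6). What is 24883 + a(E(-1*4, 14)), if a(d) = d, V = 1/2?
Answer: 223919/9 ≈ 24880.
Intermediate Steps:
V = 1/2 ≈ 0.50000
A(q) = (1/2 + q)/(6 + q) (A(q) = (q + 1/2)/(q + 6) = (1/2 + q)/(6 + q))
E(j, r) = 2*r/(-5 + j) (E(j, r) = (r + r)/(j - 5) = (2*r)/(-5 + j) = 2*r/(-5 + j))
24883 + a(E(-1*4, 14)) = 24883 + 2*14/(-5 - 1*4) = 24883 + 2*14/(-5 - 4) = 24883 + 2*14/(-9) = 24883 + 2*14*(-1/9) = 24883 - 28/9 = 223919/9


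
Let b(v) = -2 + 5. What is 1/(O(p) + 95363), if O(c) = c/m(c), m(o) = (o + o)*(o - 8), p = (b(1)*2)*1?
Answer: 4/381451 ≈ 1.0486e-5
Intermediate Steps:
b(v) = 3
p = 6 (p = (3*2)*1 = 6*1 = 6)
m(o) = 2*o*(-8 + o) (m(o) = (2*o)*(-8 + o) = 2*o*(-8 + o))
O(c) = 1/(2*(-8 + c)) (O(c) = c/((2*c*(-8 + c))) = c*(1/(2*c*(-8 + c))) = 1/(2*(-8 + c)))
1/(O(p) + 95363) = 1/(1/(2*(-8 + 6)) + 95363) = 1/((1/2)/(-2) + 95363) = 1/((1/2)*(-1/2) + 95363) = 1/(-1/4 + 95363) = 1/(381451/4) = 4/381451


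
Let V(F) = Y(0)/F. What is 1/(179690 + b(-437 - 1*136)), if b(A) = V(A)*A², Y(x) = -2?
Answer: 1/180836 ≈ 5.5299e-6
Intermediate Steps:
V(F) = -2/F
b(A) = -2*A (b(A) = (-2/A)*A² = -2*A)
1/(179690 + b(-437 - 1*136)) = 1/(179690 - 2*(-437 - 1*136)) = 1/(179690 - 2*(-437 - 136)) = 1/(179690 - 2*(-573)) = 1/(179690 + 1146) = 1/180836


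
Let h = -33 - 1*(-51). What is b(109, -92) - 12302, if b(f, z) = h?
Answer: -12284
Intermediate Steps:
h = 18 (h = -33 + 51 = 18)
b(f, z) = 18
b(109, -92) - 12302 = 18 - 12302 = -12284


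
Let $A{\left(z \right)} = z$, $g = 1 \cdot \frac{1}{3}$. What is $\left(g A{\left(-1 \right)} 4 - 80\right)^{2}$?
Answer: $\frac{59536}{9} \approx 6615.1$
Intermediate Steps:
$g = \frac{1}{3}$ ($g = 1 \cdot \frac{1}{3} = \frac{1}{3} \approx 0.33333$)
$\left(g A{\left(-1 \right)} 4 - 80\right)^{2} = \left(\frac{1}{3} \left(-1\right) 4 - 80\right)^{2} = \left(\left(- \frac{1}{3}\right) 4 - 80\right)^{2} = \left(- \frac{4}{3} - 80\right)^{2} = \left(- \frac{244}{3}\right)^{2} = \frac{59536}{9}$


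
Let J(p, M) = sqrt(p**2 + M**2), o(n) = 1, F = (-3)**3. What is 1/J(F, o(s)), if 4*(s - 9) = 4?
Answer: sqrt(730)/730 ≈ 0.037012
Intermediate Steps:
s = 10 (s = 9 + (1/4)*4 = 9 + 1 = 10)
F = -27
J(p, M) = sqrt(M**2 + p**2)
1/J(F, o(s)) = 1/(sqrt(1**2 + (-27)**2)) = 1/(sqrt(1 + 729)) = 1/(sqrt(730)) = sqrt(730)/730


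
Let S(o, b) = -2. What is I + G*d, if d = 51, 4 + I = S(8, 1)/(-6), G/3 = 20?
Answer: 9169/3 ≈ 3056.3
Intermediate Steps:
G = 60 (G = 3*20 = 60)
I = -11/3 (I = -4 - 2/(-6) = -4 - 2*(-⅙) = -4 + ⅓ = -11/3 ≈ -3.6667)
I + G*d = -11/3 + 60*51 = -11/3 + 3060 = 9169/3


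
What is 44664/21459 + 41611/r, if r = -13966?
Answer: -89717675/99898798 ≈ -0.89809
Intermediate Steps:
44664/21459 + 41611/r = 44664/21459 + 41611/(-13966) = 44664*(1/21459) + 41611*(-1/13966) = 14888/7153 - 41611/13966 = -89717675/99898798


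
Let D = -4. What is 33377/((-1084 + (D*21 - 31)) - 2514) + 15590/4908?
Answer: -52964323/9111702 ≈ -5.8128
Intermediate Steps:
33377/((-1084 + (D*21 - 31)) - 2514) + 15590/4908 = 33377/((-1084 + (-4*21 - 31)) - 2514) + 15590/4908 = 33377/((-1084 + (-84 - 31)) - 2514) + 15590*(1/4908) = 33377/((-1084 - 115) - 2514) + 7795/2454 = 33377/(-1199 - 2514) + 7795/2454 = 33377/(-3713) + 7795/2454 = 33377*(-1/3713) + 7795/2454 = -33377/3713 + 7795/2454 = -52964323/9111702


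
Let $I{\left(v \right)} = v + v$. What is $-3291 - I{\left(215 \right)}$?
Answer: $-3721$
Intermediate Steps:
$I{\left(v \right)} = 2 v$
$-3291 - I{\left(215 \right)} = -3291 - 2 \cdot 215 = -3291 - 430 = -3721$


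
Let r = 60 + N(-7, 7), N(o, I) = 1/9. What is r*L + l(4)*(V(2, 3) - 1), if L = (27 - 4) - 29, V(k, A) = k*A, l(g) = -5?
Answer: -1157/3 ≈ -385.67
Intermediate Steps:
N(o, I) = ⅑
V(k, A) = A*k
r = 541/9 (r = 60 + ⅑ = 541/9 ≈ 60.111)
L = -6 (L = 23 - 29 = -6)
r*L + l(4)*(V(2, 3) - 1) = (541/9)*(-6) - 5*(3*2 - 1) = -1082/3 - 5*(6 - 1) = -1082/3 - 5*5 = -1082/3 - 25 = -1157/3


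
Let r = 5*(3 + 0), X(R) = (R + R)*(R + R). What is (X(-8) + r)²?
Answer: 73441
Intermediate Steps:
X(R) = 4*R² (X(R) = (2*R)*(2*R) = 4*R²)
r = 15 (r = 5*3 = 15)
(X(-8) + r)² = (4*(-8)² + 15)² = (4*64 + 15)² = (256 + 15)² = 271² = 73441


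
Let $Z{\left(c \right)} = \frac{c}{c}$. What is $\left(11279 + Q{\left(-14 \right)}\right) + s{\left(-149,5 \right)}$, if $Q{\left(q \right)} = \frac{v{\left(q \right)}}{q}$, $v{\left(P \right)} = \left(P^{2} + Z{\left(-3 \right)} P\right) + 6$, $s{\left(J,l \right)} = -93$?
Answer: $\frac{78208}{7} \approx 11173.0$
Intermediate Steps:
$Z{\left(c \right)} = 1$
$v{\left(P \right)} = 6 + P + P^{2}$ ($v{\left(P \right)} = \left(P^{2} + 1 P\right) + 6 = \left(P^{2} + P\right) + 6 = \left(P + P^{2}\right) + 6 = 6 + P + P^{2}$)
$Q{\left(q \right)} = \frac{6 + q + q^{2}}{q}$
$\left(11279 + Q{\left(-14 \right)}\right) + s{\left(-149,5 \right)} = \left(11279 + \left(1 - 14 + \frac{6}{-14}\right)\right) - 93 = \left(11279 + \left(1 - 14 + 6 \left(- \frac{1}{14}\right)\right)\right) - 93 = \left(11279 - \frac{94}{7}\right) - 93 = \frac{78859}{7} - 93 = \frac{78208}{7}$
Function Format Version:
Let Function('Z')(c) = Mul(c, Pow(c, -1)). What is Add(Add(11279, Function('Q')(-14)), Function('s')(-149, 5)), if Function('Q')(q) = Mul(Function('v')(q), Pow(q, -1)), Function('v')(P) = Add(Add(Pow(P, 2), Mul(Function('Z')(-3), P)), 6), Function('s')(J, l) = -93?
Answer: Rational(78208, 7) ≈ 11173.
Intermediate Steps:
Function('Z')(c) = 1
Function('v')(P) = Add(6, P, Pow(P, 2)) (Function('v')(P) = Add(Add(Pow(P, 2), Mul(1, P)), 6) = Add(Add(Pow(P, 2), P), 6) = Add(Add(P, Pow(P, 2)), 6) = Add(6, P, Pow(P, 2)))
Function('Q')(q) = Mul(Pow(q, -1), Add(6, q, Pow(q, 2))) (Function('Q')(q) = Mul(Add(6, q, Pow(q, 2)), Pow(q, -1)) = Mul(Pow(q, -1), Add(6, q, Pow(q, 2))))
Add(Add(11279, Function('Q')(-14)), Function('s')(-149, 5)) = Add(Add(11279, Add(1, -14, Mul(6, Pow(-14, -1)))), -93) = Add(Add(11279, Add(1, -14, Mul(6, Rational(-1, 14)))), -93) = Add(Add(11279, Add(1, -14, Rational(-3, 7))), -93) = Add(Add(11279, Rational(-94, 7)), -93) = Add(Rational(78859, 7), -93) = Rational(78208, 7)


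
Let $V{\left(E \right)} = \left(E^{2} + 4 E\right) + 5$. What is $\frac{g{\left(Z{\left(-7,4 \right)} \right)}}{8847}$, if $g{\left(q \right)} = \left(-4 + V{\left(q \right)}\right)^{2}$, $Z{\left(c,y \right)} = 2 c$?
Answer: $\frac{2209}{983} \approx 2.2472$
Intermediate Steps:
$V{\left(E \right)} = 5 + E^{2} + 4 E$
$g{\left(q \right)} = \left(1 + q^{2} + 4 q\right)^{2}$ ($g{\left(q \right)} = \left(-4 + \left(5 + q^{2} + 4 q\right)\right)^{2} = \left(1 + q^{2} + 4 q\right)^{2}$)
$\frac{g{\left(Z{\left(-7,4 \right)} \right)}}{8847} = \frac{\left(1 + \left(2 \left(-7\right)\right)^{2} + 4 \cdot 2 \left(-7\right)\right)^{2}}{8847} = \left(1 + \left(-14\right)^{2} + 4 \left(-14\right)\right)^{2} \cdot \frac{1}{8847} = \left(1 + 196 - 56\right)^{2} \cdot \frac{1}{8847} = 141^{2} \cdot \frac{1}{8847} = 19881 \cdot \frac{1}{8847} = \frac{2209}{983}$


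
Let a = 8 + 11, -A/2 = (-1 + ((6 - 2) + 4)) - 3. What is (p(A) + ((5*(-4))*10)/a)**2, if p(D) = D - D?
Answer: 40000/361 ≈ 110.80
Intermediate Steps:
A = -8 (A = -2*((-1 + ((6 - 2) + 4)) - 3) = -2*((-1 + (4 + 4)) - 3) = -2*((-1 + 8) - 3) = -2*(7 - 3) = -2*4 = -8)
p(D) = 0
a = 19
(p(A) + ((5*(-4))*10)/a)**2 = (0 + ((5*(-4))*10)/19)**2 = (0 - 20*10*(1/19))**2 = (0 - 200*1/19)**2 = (0 - 200/19)**2 = (-200/19)**2 = 40000/361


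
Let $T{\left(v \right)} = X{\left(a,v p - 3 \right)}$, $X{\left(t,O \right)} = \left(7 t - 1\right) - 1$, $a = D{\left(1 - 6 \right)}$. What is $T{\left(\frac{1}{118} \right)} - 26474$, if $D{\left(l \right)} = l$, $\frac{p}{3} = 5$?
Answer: $-26511$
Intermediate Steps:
$p = 15$ ($p = 3 \cdot 5 = 15$)
$a = -5$ ($a = 1 - 6 = -5$)
$X{\left(t,O \right)} = -2 + 7 t$ ($X{\left(t,O \right)} = \left(-1 + 7 t\right) - 1 = -2 + 7 t$)
$T{\left(v \right)} = -37$ ($T{\left(v \right)} = -2 + 7 \left(-5\right) = -2 - 35 = -37$)
$T{\left(\frac{1}{118} \right)} - 26474 = -37 - 26474 = -26511$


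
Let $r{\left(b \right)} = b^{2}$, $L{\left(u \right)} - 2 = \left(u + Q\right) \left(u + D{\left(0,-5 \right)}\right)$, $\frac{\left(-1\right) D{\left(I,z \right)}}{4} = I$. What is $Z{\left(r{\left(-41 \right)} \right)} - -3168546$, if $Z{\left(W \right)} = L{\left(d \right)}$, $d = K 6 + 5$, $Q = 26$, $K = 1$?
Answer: $3168955$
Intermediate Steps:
$D{\left(I,z \right)} = - 4 I$
$d = 11$ ($d = 1 \cdot 6 + 5 = 6 + 5 = 11$)
$L{\left(u \right)} = 2 + u \left(26 + u\right)$ ($L{\left(u \right)} = 2 + \left(u + 26\right) \left(u - 0\right) = 2 + \left(26 + u\right) \left(u + 0\right) = 2 + \left(26 + u\right) u = 2 + u \left(26 + u\right)$)
$Z{\left(W \right)} = 409$ ($Z{\left(W \right)} = 2 + 11^{2} + 26 \cdot 11 = 2 + 121 + 286 = 409$)
$Z{\left(r{\left(-41 \right)} \right)} - -3168546 = 409 - -3168546 = 409 + 3168546 = 3168955$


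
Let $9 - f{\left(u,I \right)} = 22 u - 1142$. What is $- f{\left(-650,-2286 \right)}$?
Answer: $-15451$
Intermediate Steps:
$f{\left(u,I \right)} = 1151 - 22 u$ ($f{\left(u,I \right)} = 9 - \left(22 u - 1142\right) = 9 - \left(-1142 + 22 u\right) = 1151 - 22 u$)
$- f{\left(-650,-2286 \right)} = - (1151 - -14300) = - (1151 + 14300) = \left(-1\right) 15451 = -15451$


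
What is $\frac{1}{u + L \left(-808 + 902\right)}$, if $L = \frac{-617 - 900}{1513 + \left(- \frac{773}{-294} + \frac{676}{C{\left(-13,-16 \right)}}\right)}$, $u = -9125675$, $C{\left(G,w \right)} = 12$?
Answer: $- \frac{462157}{4217536504787} \approx -1.0958 \cdot 10^{-7}$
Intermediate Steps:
$L = - \frac{445998}{462157}$ ($L = \frac{-617 - 900}{1513 + \left(- \frac{773}{-294} + \frac{676}{12}\right)} = - \frac{1517}{1513 + \left(\left(-773\right) \left(- \frac{1}{294}\right) + 676 \cdot \frac{1}{12}\right)} = - \frac{1517}{1513 + \left(\frac{773}{294} + \frac{169}{3}\right)} = - \frac{1517}{1513 + \frac{17335}{294}} = - \frac{1517}{\frac{462157}{294}} = \left(-1517\right) \frac{294}{462157} = - \frac{445998}{462157} \approx -0.96504$)
$\frac{1}{u + L \left(-808 + 902\right)} = \frac{1}{-9125675 - \frac{445998 \left(-808 + 902\right)}{462157}} = \frac{1}{-9125675 - \frac{41923812}{462157}} = \frac{1}{- \frac{4217536504787}{462157}} = - \frac{462157}{4217536504787}$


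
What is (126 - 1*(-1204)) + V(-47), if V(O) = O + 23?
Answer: 1306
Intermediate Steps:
V(O) = 23 + O
(126 - 1*(-1204)) + V(-47) = (126 - 1*(-1204)) + (23 - 47) = (126 + 1204) - 24 = 1330 - 24 = 1306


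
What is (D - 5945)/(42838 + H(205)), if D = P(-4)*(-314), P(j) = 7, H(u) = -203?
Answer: -8143/42635 ≈ -0.19099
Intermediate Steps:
D = -2198 (D = 7*(-314) = -2198)
(D - 5945)/(42838 + H(205)) = (-2198 - 5945)/(42838 - 203) = -8143/42635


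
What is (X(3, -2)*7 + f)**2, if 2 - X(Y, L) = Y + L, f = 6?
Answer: 169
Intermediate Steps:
X(Y, L) = 2 - L - Y (X(Y, L) = 2 - (Y + L) = 2 - (L + Y) = 2 + (-L - Y) = 2 - L - Y)
(X(3, -2)*7 + f)**2 = ((2 - 1*(-2) - 1*3)*7 + 6)**2 = ((2 + 2 - 3)*7 + 6)**2 = (1*7 + 6)**2 = (7 + 6)**2 = 13**2 = 169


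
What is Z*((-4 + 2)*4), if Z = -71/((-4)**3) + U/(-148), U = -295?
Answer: -7347/296 ≈ -24.821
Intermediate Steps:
Z = 7347/2368 (Z = -71/((-4)**3) - 295/(-148) = -71/(-64) - 295*(-1/148) = -71*(-1/64) + 295/148 = 71/64 + 295/148 = 7347/2368 ≈ 3.1026)
Z*((-4 + 2)*4) = 7347*((-4 + 2)*4)/2368 = 7347*(-2*4)/2368 = (7347/2368)*(-8) = -7347/296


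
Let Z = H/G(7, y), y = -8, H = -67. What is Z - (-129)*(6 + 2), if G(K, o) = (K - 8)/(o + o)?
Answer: -40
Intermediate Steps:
G(K, o) = (-8 + K)/(2*o) (G(K, o) = (-8 + K)/((2*o)) = (-8 + K)*(1/(2*o)) = (-8 + K)/(2*o))
Z = -1072 (Z = -67*(-16/(-8 + 7)) = -67/((½)*(-⅛)*(-1)) = -67/1/16 = -67*16 = -1072)
Z - (-129)*(6 + 2) = -1072 - (-129)*(6 + 2) = -1072 - (-129)*8 = -1072 - 129*(-8) = -1072 + 1032 = -40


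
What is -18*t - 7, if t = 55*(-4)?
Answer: 3953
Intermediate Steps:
t = -220
-18*t - 7 = -18*(-220) - 7 = 3960 - 7 = 3953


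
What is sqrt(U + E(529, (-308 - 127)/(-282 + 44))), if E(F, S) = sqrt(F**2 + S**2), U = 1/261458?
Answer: sqrt(3702506738 + 4067437002958*sqrt(15851502829))/31113502 ≈ 23.000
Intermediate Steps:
U = 1/261458 ≈ 3.8247e-6
sqrt(U + E(529, (-308 - 127)/(-282 + 44))) = sqrt(1/261458 + sqrt(529**2 + ((-308 - 127)/(-282 + 44))**2)) = sqrt(1/261458 + sqrt(279841 + (-435/(-238))**2)) = sqrt(1/261458 + sqrt(279841 + (-435*(-1/238))**2)) = sqrt(1/261458 + sqrt(279841 + (435/238)**2)) = sqrt(1/261458 + sqrt(279841 + 189225/56644)) = sqrt(1/261458 + sqrt(15851502829/56644)) = sqrt(1/261458 + sqrt(15851502829)/238)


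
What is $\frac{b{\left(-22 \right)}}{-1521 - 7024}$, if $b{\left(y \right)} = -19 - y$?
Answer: $- \frac{3}{8545} \approx -0.00035108$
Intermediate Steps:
$\frac{b{\left(-22 \right)}}{-1521 - 7024} = \frac{-19 - -22}{-1521 - 7024} = \frac{-19 + 22}{-8545} = \left(- \frac{1}{8545}\right) 3 = - \frac{3}{8545}$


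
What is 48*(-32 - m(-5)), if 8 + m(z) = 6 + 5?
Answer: -1680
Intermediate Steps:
m(z) = 3 (m(z) = -8 + (6 + 5) = -8 + 11 = 3)
48*(-32 - m(-5)) = 48*(-32 - 1*3) = 48*(-32 - 3) = 48*(-35) = -1680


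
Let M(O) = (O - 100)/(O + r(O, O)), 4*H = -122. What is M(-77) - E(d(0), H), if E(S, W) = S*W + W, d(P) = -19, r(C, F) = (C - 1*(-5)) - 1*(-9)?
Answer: -76683/140 ≈ -547.74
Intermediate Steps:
H = -61/2 (H = (1/4)*(-122) = -61/2 ≈ -30.500)
r(C, F) = 14 + C (r(C, F) = (C + 5) + 9 = (5 + C) + 9 = 14 + C)
M(O) = (-100 + O)/(14 + 2*O) (M(O) = (O - 100)/(O + (14 + O)) = (-100 + O)/(14 + 2*O))
E(S, W) = W + S*W
M(-77) - E(d(0), H) = (-100 - 77)/(2*(7 - 77)) - (-61)*(1 - 19)/2 = (1/2)*(-177)/(-70) - (-61)*(-18)/2 = (1/2)*(-1/70)*(-177) - 1*549 = 177/140 - 549 = -76683/140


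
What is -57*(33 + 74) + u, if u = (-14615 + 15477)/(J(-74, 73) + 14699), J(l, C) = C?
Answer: -45046783/7386 ≈ -6098.9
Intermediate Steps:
u = 431/7386 (u = (-14615 + 15477)/(73 + 14699) = 862/14772 = 862*(1/14772) = 431/7386 ≈ 0.058354)
-57*(33 + 74) + u = -57*(33 + 74) + 431/7386 = -57*107 + 431/7386 = -6099 + 431/7386 = -45046783/7386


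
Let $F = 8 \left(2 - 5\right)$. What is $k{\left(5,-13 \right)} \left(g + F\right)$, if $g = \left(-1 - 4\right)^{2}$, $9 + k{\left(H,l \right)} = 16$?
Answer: $7$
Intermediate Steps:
$F = -24$ ($F = 8 \left(-3\right) = -24$)
$k{\left(H,l \right)} = 7$ ($k{\left(H,l \right)} = -9 + 16 = 7$)
$g = 25$ ($g = \left(-5\right)^{2} = 25$)
$k{\left(5,-13 \right)} \left(g + F\right) = 7 \left(25 - 24\right) = 7 \cdot 1 = 7$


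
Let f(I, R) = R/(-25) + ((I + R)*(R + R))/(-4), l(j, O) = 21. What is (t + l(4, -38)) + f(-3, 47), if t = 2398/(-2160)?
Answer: -5486347/5400 ≈ -1016.0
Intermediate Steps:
t = -1199/1080 (t = 2398*(-1/2160) = -1199/1080 ≈ -1.1102)
f(I, R) = -R/25 - R*(I + R)/2 (f(I, R) = R*(-1/25) + ((I + R)*(2*R))*(-¼) = -R/25 + (2*R*(I + R))*(-¼) = -R/25 - R*(I + R)/2)
(t + l(4, -38)) + f(-3, 47) = (-1199/1080 + 21) - 1/50*47*(2 + 25*(-3) + 25*47) = 21481/1080 - 1/50*47*(2 - 75 + 1175) = 21481/1080 - 1/50*47*1102 = 21481/1080 - 25897/25 = -5486347/5400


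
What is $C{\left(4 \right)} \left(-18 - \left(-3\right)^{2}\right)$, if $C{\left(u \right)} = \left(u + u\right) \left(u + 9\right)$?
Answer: $-2808$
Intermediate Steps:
$C{\left(u \right)} = 2 u \left(9 + u\right)$
$C{\left(4 \right)} \left(-18 - \left(-3\right)^{2}\right) = 2 \cdot 4 \left(9 + 4\right) \left(-18 - \left(-3\right)^{2}\right) = 2 \cdot 4 \cdot 13 \left(-18 - 9\right) = 104 \left(-18 - 9\right) = 104 \left(-27\right) = -2808$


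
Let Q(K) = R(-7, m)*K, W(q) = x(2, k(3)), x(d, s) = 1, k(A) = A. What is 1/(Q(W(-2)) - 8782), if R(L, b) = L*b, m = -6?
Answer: -1/8740 ≈ -0.00011442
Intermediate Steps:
W(q) = 1
Q(K) = 42*K (Q(K) = (-7*(-6))*K = 42*K)
1/(Q(W(-2)) - 8782) = 1/(42*1 - 8782) = 1/(42 - 8782) = 1/(-8740) = -1/8740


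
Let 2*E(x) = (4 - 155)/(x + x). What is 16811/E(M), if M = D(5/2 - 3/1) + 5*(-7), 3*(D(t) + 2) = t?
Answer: 7497706/453 ≈ 16551.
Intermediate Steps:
D(t) = -2 + t/3
M = -223/6 (M = (-2 + (5/2 - 3/1)/3) + 5*(-7) = (-2 + (5*(½) - 3*1)/3) - 35 = (-2 + (5/2 - 3)/3) - 35 = (-2 + (⅓)*(-½)) - 35 = (-2 - ⅙) - 35 = -13/6 - 35 = -223/6 ≈ -37.167)
E(x) = -151/(4*x) (E(x) = ((4 - 155)/(x + x))/2 = (-151*1/(2*x))/2 = (-151/(2*x))/2 = -151/(4*x))
16811/E(M) = 16811/((-151/(4*(-223/6)))) = 16811/((-151/4*(-6/223))) = 16811/(453/446) = 16811*(446/453) = 7497706/453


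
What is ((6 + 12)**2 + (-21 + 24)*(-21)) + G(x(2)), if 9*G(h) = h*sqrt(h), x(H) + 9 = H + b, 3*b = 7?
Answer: 261 - 14*I*sqrt(42)/81 ≈ 261.0 - 1.1201*I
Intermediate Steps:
b = 7/3 (b = (1/3)*7 = 7/3 ≈ 2.3333)
x(H) = -20/3 + H (x(H) = -9 + (H + 7/3) = -9 + (7/3 + H) = -20/3 + H)
G(h) = h**(3/2)/9 (G(h) = (h*sqrt(h))/9 = h**(3/2)/9)
((6 + 12)**2 + (-21 + 24)*(-21)) + G(x(2)) = ((6 + 12)**2 + (-21 + 24)*(-21)) + (-20/3 + 2)**(3/2)/9 = (18**2 + 3*(-21)) + (-14/3)**(3/2)/9 = (324 - 63) + (-14*I*sqrt(42)/9)/9 = 261 - 14*I*sqrt(42)/81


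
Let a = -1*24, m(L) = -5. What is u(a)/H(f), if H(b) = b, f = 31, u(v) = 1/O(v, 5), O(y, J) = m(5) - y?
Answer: 1/589 ≈ 0.0016978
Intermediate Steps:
O(y, J) = -5 - y
a = -24
u(v) = 1/(-5 - v)
u(a)/H(f) = -1/(5 - 24)/31 = -1/(-19)*(1/31) = -1*(-1/19)*(1/31) = (1/19)*(1/31) = 1/589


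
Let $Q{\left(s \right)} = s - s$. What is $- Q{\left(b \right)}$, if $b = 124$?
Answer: $0$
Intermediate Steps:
$Q{\left(s \right)} = 0$
$- Q{\left(b \right)} = \left(-1\right) 0 = 0$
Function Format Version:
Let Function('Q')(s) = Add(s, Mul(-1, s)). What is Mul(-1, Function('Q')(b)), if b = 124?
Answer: 0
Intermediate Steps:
Function('Q')(s) = 0
Mul(-1, Function('Q')(b)) = Mul(-1, 0) = 0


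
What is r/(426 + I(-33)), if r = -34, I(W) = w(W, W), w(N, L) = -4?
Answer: -17/211 ≈ -0.080569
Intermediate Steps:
I(W) = -4
r/(426 + I(-33)) = -34/(426 - 4) = -34/422 = -34*1/422 = -17/211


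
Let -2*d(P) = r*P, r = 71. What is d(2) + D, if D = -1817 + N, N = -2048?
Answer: -3936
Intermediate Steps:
d(P) = -71*P/2
D = -3865 (D = -1817 - 2048 = -3865)
d(2) + D = -71/2*2 - 3865 = -71 - 3865 = -3936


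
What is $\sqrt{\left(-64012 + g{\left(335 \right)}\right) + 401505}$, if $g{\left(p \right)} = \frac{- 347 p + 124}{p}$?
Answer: $\frac{\sqrt{37836251390}}{335} \approx 580.64$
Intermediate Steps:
$g{\left(p \right)} = \frac{124 - 347 p}{p}$
$\sqrt{\left(-64012 + g{\left(335 \right)}\right) + 401505} = \sqrt{\left(-64012 - \left(347 - \frac{124}{335}\right)\right) + 401505} = \sqrt{\left(-64012 + \left(-347 + 124 \cdot \frac{1}{335}\right)\right) + 401505} = \sqrt{\left(-64012 + \left(-347 + \frac{124}{335}\right)\right) + 401505} = \sqrt{\left(-64012 - \frac{116121}{335}\right) + 401505} = \sqrt{- \frac{21560141}{335} + 401505} = \sqrt{\frac{112944034}{335}} = \frac{\sqrt{37836251390}}{335}$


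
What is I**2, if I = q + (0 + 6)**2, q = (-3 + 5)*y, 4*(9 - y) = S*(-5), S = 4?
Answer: 4096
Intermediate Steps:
y = 14 (y = 9 - (-5) = 9 - 1/4*(-20) = 9 + 5 = 14)
q = 28 (q = (-3 + 5)*14 = 2*14 = 28)
I = 64 (I = 28 + (0 + 6)**2 = 28 + 6**2 = 28 + 36 = 64)
I**2 = 64**2 = 4096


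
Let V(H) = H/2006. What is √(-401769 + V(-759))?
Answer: I*√1616734442238/2006 ≈ 633.85*I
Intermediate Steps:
V(H) = H/2006 (V(H) = H*(1/2006) = H/2006)
√(-401769 + V(-759)) = √(-401769 + (1/2006)*(-759)) = √(-401769 - 759/2006) = √(-805949373/2006) = I*√1616734442238/2006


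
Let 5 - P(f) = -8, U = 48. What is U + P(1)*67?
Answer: 919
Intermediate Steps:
P(f) = 13 (P(f) = 5 - 1*(-8) = 5 + 8 = 13)
U + P(1)*67 = 48 + 13*67 = 48 + 871 = 919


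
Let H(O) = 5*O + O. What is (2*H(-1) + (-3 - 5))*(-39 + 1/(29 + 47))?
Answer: 14815/19 ≈ 779.74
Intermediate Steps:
H(O) = 6*O
(2*H(-1) + (-3 - 5))*(-39 + 1/(29 + 47)) = (2*(6*(-1)) + (-3 - 5))*(-39 + 1/(29 + 47)) = (2*(-6) - 8)*(-39 + 1/76) = (-12 - 8)*(-39 + 1/76) = -20*(-2963/76) = 14815/19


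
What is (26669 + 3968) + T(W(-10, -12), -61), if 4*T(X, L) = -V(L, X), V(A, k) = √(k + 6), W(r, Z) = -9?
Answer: 30637 - I*√3/4 ≈ 30637.0 - 0.43301*I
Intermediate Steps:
V(A, k) = √(6 + k)
T(X, L) = -√(6 + X)/4 (T(X, L) = (-√(6 + X))/4 = -√(6 + X)/4)
(26669 + 3968) + T(W(-10, -12), -61) = (26669 + 3968) - √(6 - 9)/4 = 30637 - I*√3/4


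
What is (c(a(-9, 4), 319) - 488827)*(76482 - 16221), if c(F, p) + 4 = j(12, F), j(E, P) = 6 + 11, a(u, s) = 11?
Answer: -29456420454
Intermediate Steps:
j(E, P) = 17
c(F, p) = 13 (c(F, p) = -4 + 17 = 13)
(c(a(-9, 4), 319) - 488827)*(76482 - 16221) = (13 - 488827)*(76482 - 16221) = -488814*60261 = -29456420454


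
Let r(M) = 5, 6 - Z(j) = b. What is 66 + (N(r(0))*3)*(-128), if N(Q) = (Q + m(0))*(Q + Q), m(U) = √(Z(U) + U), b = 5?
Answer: -22974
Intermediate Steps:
Z(j) = 1 (Z(j) = 6 - 1*5 = 6 - 5 = 1)
m(U) = √(1 + U)
N(Q) = 2*Q*(1 + Q) (N(Q) = (Q + √(1 + 0))*(Q + Q) = (Q + √1)*(2*Q) = (Q + 1)*(2*Q) = (1 + Q)*(2*Q) = 2*Q*(1 + Q))
66 + (N(r(0))*3)*(-128) = 66 + ((2*5*(1 + 5))*3)*(-128) = 66 + ((2*5*6)*3)*(-128) = 66 + (60*3)*(-128) = 66 + 180*(-128) = 66 - 23040 = -22974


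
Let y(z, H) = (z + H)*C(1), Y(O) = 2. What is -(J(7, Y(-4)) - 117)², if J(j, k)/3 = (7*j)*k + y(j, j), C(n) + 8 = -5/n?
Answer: -136161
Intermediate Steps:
C(n) = -8 - 5/n
y(z, H) = -13*H - 13*z (y(z, H) = (z + H)*(-8 - 5/1) = (H + z)*(-8 - 5*1) = (H + z)*(-8 - 5) = (H + z)*(-13) = -13*H - 13*z)
J(j, k) = -78*j + 21*j*k (J(j, k) = 3*((7*j)*k + (-13*j - 13*j)) = 3*(7*j*k - 26*j) = 3*(-26*j + 7*j*k) = -78*j + 21*j*k)
-(J(7, Y(-4)) - 117)² = -(3*7*(-26 + 7*2) - 117)² = -(3*7*(-26 + 14) - 117)² = -(3*7*(-12) - 117)² = -(-252 - 117)² = -1*(-369)² = -1*136161 = -136161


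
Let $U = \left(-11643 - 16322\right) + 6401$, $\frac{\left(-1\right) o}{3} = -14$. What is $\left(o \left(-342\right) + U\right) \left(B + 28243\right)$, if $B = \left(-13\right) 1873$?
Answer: $-139903632$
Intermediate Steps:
$o = 42$ ($o = \left(-3\right) \left(-14\right) = 42$)
$U = -21564$ ($U = -27965 + 6401 = -21564$)
$B = -24349$
$\left(o \left(-342\right) + U\right) \left(B + 28243\right) = \left(42 \left(-342\right) - 21564\right) \left(-24349 + 28243\right) = \left(-14364 - 21564\right) 3894 = \left(-35928\right) 3894 = -139903632$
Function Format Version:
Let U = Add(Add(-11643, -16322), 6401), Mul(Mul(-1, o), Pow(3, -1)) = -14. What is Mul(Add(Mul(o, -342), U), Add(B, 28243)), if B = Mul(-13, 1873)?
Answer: -139903632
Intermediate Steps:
o = 42 (o = Mul(-3, -14) = 42)
U = -21564 (U = Add(-27965, 6401) = -21564)
B = -24349
Mul(Add(Mul(o, -342), U), Add(B, 28243)) = Mul(Add(Mul(42, -342), -21564), Add(-24349, 28243)) = Mul(Add(-14364, -21564), 3894) = Mul(-35928, 3894) = -139903632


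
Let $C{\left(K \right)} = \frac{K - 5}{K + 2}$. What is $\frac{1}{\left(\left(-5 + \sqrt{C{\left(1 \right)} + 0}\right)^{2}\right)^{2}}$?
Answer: $\frac{81}{\left(15 - 2 i \sqrt{3}\right)^{4}} \approx 0.00088752 + 0.0011366 i$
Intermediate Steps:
$C{\left(K \right)} = \frac{-5 + K}{2 + K}$
$\frac{1}{\left(\left(-5 + \sqrt{C{\left(1 \right)} + 0}\right)^{2}\right)^{2}} = \frac{1}{\left(\left(-5 + \sqrt{\frac{-5 + 1}{2 + 1} + 0}\right)^{2}\right)^{2}} = \frac{1}{\left(\left(-5 + \sqrt{\frac{1}{3} \left(-4\right) + 0}\right)^{2}\right)^{2}} = \frac{1}{\left(\left(-5 + \sqrt{- \frac{4}{3} + 0}\right)^{2}\right)^{2}} = \frac{1}{\left(\left(-5 + \sqrt{- \frac{4}{3}}\right)^{2}\right)^{2}} = \frac{1}{\left(\left(-5 + \frac{2 i \sqrt{3}}{3}\right)^{2}\right)^{2}} = \frac{1}{\left(-5 + \frac{2 i \sqrt{3}}{3}\right)^{4}}$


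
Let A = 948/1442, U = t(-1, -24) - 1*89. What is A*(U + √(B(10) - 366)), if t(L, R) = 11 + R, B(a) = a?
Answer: -48348/721 + 948*I*√89/721 ≈ -67.057 + 12.404*I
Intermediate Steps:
U = -102 (U = (11 - 24) - 1*89 = -13 - 89 = -102)
A = 474/721 (A = 948*(1/1442) = 474/721 ≈ 0.65742)
A*(U + √(B(10) - 366)) = 474*(-102 + √(10 - 366))/721 = 474*(-102 + √(-356))/721 = 474*(-102 + 2*I*√89)/721 = -48348/721 + 948*I*√89/721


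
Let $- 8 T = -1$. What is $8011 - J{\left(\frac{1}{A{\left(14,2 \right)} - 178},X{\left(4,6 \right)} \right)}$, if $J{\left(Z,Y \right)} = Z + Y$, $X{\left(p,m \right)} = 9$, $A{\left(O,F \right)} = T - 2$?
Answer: $\frac{11514886}{1439} \approx 8002.0$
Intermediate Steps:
$T = \frac{1}{8}$ ($T = \left(- \frac{1}{8}\right) \left(-1\right) = \frac{1}{8} \approx 0.125$)
$A{\left(O,F \right)} = - \frac{15}{8}$ ($A{\left(O,F \right)} = \frac{1}{8} - 2 = - \frac{15}{8}$)
$J{\left(Z,Y \right)} = Y + Z$
$8011 - J{\left(\frac{1}{A{\left(14,2 \right)} - 178},X{\left(4,6 \right)} \right)} = 8011 - \left(9 + \frac{1}{- \frac{15}{8} - 178}\right) = 8011 - \left(9 + \frac{1}{- \frac{1439}{8}}\right) = 8011 - \left(9 - \frac{8}{1439}\right) = 8011 - \frac{12943}{1439} = \frac{11514886}{1439}$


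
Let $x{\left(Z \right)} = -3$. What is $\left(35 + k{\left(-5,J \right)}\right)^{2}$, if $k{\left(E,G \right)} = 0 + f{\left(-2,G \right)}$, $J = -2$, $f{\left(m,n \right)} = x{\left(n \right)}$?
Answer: $1024$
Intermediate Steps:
$f{\left(m,n \right)} = -3$
$k{\left(E,G \right)} = -3$ ($k{\left(E,G \right)} = 0 - 3 = -3$)
$\left(35 + k{\left(-5,J \right)}\right)^{2} = \left(35 - 3\right)^{2} = 32^{2} = 1024$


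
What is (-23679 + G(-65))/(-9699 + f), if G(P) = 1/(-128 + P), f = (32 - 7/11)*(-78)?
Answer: 50270528/25784607 ≈ 1.9496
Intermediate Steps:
f = -26910/11 (f = (32 - 7*1/11)*(-78) = (32 - 7/11)*(-78) = (345/11)*(-78) = -26910/11 ≈ -2446.4)
(-23679 + G(-65))/(-9699 + f) = (-23679 + 1/(-128 - 65))/(-9699 - 26910/11) = (-23679 + 1/(-193))/(-133599/11) = (-23679 - 1/193)*(-11/133599) = -4570048/193*(-11/133599) = 50270528/25784607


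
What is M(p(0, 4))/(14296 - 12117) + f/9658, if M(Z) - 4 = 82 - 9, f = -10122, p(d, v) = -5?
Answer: -10656086/10522391 ≈ -1.0127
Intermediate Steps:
M(Z) = 77 (M(Z) = 4 + (82 - 9) = 4 + 73 = 77)
M(p(0, 4))/(14296 - 12117) + f/9658 = 77/(14296 - 12117) - 10122/9658 = 77/2179 - 10122*1/9658 = 77*(1/2179) - 5061/4829 = 77/2179 - 5061/4829 = -10656086/10522391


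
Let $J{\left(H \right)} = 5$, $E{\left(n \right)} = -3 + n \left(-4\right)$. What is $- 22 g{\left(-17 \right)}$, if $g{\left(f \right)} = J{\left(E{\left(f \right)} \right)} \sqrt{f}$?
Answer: $- 110 i \sqrt{17} \approx - 453.54 i$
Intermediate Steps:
$E{\left(n \right)} = -3 - 4 n$
$g{\left(f \right)} = 5 \sqrt{f}$
$- 22 g{\left(-17 \right)} = - 22 \cdot 5 \sqrt{-17} = - 22 \cdot 5 i \sqrt{17} = - 110 i \sqrt{17}$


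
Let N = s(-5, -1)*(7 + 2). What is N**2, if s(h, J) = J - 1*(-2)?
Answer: 81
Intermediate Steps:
s(h, J) = 2 + J (s(h, J) = J + 2 = 2 + J)
N = 9 (N = (2 - 1)*(7 + 2) = 1*9 = 9)
N**2 = 9**2 = 81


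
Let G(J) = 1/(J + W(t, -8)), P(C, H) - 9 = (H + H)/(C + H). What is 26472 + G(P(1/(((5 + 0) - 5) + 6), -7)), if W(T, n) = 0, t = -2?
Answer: 11991857/453 ≈ 26472.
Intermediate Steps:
P(C, H) = 9 + 2*H/(C + H) (P(C, H) = 9 + (H + H)/(C + H) = 9 + (2*H)/(C + H) = 9 + 2*H/(C + H))
G(J) = 1/J (G(J) = 1/(J + 0) = 1/J)
26472 + G(P(1/(((5 + 0) - 5) + 6), -7)) = 26472 + 1/((9/(((5 + 0) - 5) + 6) + 11*(-7))/(1/(((5 + 0) - 5) + 6) - 7)) = 26472 + 1/((9/((5 - 5) + 6) - 77)/(1/((5 - 5) + 6) - 7)) = 26472 + 1/((9/(0 + 6) - 77)/(1/(0 + 6) - 7)) = 26472 + 1/((9/6 - 77)/(1/6 - 7)) = 26472 + 1/((9*(1/6) - 77)/(1/6 - 7)) = 26472 + 1/((3/2 - 77)/(-41/6)) = 26472 + 1/(-6/41*(-151/2)) = 26472 + 1/(453/41) = 26472 + 41/453 = 11991857/453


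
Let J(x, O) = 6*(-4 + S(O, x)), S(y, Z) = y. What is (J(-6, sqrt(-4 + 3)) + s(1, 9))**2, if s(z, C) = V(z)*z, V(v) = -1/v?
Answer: 589 - 300*I ≈ 589.0 - 300.0*I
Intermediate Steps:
J(x, O) = -24 + 6*O (J(x, O) = 6*(-4 + O) = -24 + 6*O)
s(z, C) = -1 (s(z, C) = (-1/z)*z = -1)
(J(-6, sqrt(-4 + 3)) + s(1, 9))**2 = ((-24 + 6*sqrt(-4 + 3)) - 1)**2 = ((-24 + 6*sqrt(-1)) - 1)**2 = ((-24 + 6*I) - 1)**2 = (-25 + 6*I)**2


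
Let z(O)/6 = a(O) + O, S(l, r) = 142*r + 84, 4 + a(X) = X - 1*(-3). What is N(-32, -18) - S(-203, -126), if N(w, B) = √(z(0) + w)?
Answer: 17808 + I*√38 ≈ 17808.0 + 6.1644*I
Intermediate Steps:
a(X) = -1 + X (a(X) = -4 + (X - 1*(-3)) = -4 + (X + 3) = -4 + (3 + X) = -1 + X)
S(l, r) = 84 + 142*r
z(O) = -6 + 12*O (z(O) = 6*((-1 + O) + O) = 6*(-1 + 2*O) = -6 + 12*O)
N(w, B) = √(-6 + w) (N(w, B) = √((-6 + 12*0) + w) = √((-6 + 0) + w) = √(-6 + w))
N(-32, -18) - S(-203, -126) = √(-6 - 32) - (84 + 142*(-126)) = √(-38) - (84 - 17892) = I*√38 - 1*(-17808) = I*√38 + 17808 = 17808 + I*√38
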